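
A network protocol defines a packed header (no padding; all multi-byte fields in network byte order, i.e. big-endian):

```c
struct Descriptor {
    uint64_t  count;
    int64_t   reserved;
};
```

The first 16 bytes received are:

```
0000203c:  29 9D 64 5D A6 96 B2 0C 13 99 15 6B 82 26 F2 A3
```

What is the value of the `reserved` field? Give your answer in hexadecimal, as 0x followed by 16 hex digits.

0x1399156B8226F2A3

`reserved` follows `count` (8 bytes), so it starts at byte offset 8 and occupies 8 bytes.
Bytes at offsets 8..15: 13 99 15 6B 82 26 F2 A3.
Big-endian: lowest address holds the most-significant byte.
The bytes are already most-significant first: 0x1399156B8226F2A3.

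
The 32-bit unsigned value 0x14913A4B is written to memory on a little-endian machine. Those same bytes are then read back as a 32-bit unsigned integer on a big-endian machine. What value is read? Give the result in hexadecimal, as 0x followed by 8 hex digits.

0x4B3A9114

Stored little-endian, the bytes at ascending addresses are 4B 3A 91 14.
Read back as big-endian, the last byte is least significant, giving 0x4B3A9114.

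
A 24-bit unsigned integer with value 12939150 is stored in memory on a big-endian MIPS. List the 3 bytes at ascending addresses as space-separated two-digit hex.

C5 6F 8E

12939150 in hexadecimal, padded to 24 bits, is 0xC56F8E.
Split into bytes (most-significant first): C5 6F 8E.
In big-endian order the high byte comes first in memory.
So the memory order matches the most-significant-first order: C5 6F 8E.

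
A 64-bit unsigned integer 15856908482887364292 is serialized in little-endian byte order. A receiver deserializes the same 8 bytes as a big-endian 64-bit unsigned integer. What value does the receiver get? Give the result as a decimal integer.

15856908482887364292 in 64-bit hexadecimal is 0xDC0F0E406E612EC4.
Stored little-endian, the bytes at ascending addresses are C4 2E 61 6E 40 0E 0F DC.
Read back as big-endian, the last byte is least significant, giving 0xC42E616E400E0FDC.
0xC42E616E400E0FDC = 14136343406511525852.

14136343406511525852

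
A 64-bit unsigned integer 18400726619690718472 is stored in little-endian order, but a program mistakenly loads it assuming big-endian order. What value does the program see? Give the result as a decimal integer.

18400726619690718472 in 64-bit hexadecimal is 0xFF5C835E8FBD5508.
Stored little-endian, the bytes at ascending addresses are 08 55 BD 8F 5E 83 5C FF.
Read back as big-endian, the last byte is least significant, giving 0x0855BD8F5E835CFF.
0x0855BD8F5E835CFF = 600594548787469567.

600594548787469567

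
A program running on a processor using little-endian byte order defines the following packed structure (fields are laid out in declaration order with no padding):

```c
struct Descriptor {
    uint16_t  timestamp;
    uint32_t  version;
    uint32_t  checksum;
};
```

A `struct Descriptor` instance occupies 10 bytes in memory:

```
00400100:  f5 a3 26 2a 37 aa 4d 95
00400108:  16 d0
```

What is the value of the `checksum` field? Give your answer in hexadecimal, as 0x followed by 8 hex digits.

`checksum` follows `timestamp` (2 B), `version` (4 B), so it starts at offset 2 + 4 = 6 and occupies 4 bytes.
Bytes at offsets 6..9: 4D 95 16 D0.
Little-endian: lowest address holds the least-significant byte.
Reassemble most-significant byte first: D0 16 95 4D → 0xD016954D.

0xD016954D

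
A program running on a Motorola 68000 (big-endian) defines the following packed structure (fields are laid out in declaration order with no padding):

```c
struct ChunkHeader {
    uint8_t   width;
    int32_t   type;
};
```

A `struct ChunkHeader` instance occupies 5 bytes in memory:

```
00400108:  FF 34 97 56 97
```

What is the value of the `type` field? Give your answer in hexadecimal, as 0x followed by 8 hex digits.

0x34975697

`type` follows `width` (1 byte), so it starts at byte offset 1 and occupies 4 bytes.
Bytes at offsets 1..4: 34 97 56 97.
Big-endian: lowest address holds the most-significant byte.
The bytes are already most-significant first: 0x34975697.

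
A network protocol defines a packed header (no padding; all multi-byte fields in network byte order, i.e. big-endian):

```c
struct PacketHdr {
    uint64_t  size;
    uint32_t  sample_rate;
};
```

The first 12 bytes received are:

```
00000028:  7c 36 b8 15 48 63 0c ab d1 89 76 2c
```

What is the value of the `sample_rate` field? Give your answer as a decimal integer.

3515446828

`sample_rate` follows `size` (8 bytes), so it starts at byte offset 8 and occupies 4 bytes.
Bytes at offsets 8..11: D1 89 76 2C.
In big-endian order the high byte comes first in memory.
The bytes are already most-significant first: 0xD189762C.
0xD189762C = 3515446828.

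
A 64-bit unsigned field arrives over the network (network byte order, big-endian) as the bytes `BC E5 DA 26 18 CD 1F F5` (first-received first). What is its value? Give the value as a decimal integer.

13611525305956900853

Big-endian: lowest address holds the most-significant byte.
The bytes are already most-significant first: 0xBCE5DA2618CD1FF5.
0xBCE5DA2618CD1FF5 = 13611525305956900853.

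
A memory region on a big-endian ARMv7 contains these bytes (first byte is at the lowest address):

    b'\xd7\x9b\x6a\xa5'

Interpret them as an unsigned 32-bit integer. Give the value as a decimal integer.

Big-endian stores the most-significant byte at the lowest address.
The bytes are already most-significant first: 0xD79B6AA5.
0xD79B6AA5 = 3617286821.

3617286821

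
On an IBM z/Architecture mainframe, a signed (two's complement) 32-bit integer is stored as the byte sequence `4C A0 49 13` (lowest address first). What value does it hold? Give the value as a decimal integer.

1285572883

Big-endian: lowest address holds the most-significant byte.
The bytes are already most-significant first: 0x4CA04913.
0x4CA04913 = 1285572883.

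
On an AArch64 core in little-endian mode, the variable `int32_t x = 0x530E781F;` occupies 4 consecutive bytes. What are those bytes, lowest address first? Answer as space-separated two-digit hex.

1F 78 0E 53

Split into bytes (most-significant first): 53 0E 78 1F.
In little-endian order the low byte comes first in memory.
So at ascending addresses the bytes are 1F 78 0E 53.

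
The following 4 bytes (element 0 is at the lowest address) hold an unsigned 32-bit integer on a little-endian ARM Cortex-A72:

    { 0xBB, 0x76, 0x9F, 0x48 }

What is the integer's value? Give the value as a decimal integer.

Little-endian stores the least-significant byte at the lowest address.
Reassemble most-significant byte first: 48 9F 76 BB → 0x489F76BB.
0x489F76BB = 1218410171.

1218410171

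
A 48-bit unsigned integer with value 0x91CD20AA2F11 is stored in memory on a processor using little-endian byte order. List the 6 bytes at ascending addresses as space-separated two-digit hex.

Split into bytes (most-significant first): 91 CD 20 AA 2F 11.
Little-endian: lowest address holds the least-significant byte.
So at ascending addresses the bytes are 11 2F AA 20 CD 91.

11 2F AA 20 CD 91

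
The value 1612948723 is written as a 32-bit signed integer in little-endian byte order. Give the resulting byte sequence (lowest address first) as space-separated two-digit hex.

1612948723 in hexadecimal, padded to 32 bits, is 0x6023A4F3.
Split into bytes (most-significant first): 60 23 A4 F3.
Little-endian stores the least-significant byte at the lowest address.
So at ascending addresses the bytes are F3 A4 23 60.

F3 A4 23 60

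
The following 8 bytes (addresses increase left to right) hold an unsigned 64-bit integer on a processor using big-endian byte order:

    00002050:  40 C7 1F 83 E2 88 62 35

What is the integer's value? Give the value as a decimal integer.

Big-endian: lowest address holds the most-significant byte.
The bytes are already most-significant first: 0x40C71F83E2886235.
0x40C71F83E2886235 = 4667734190094574133.

4667734190094574133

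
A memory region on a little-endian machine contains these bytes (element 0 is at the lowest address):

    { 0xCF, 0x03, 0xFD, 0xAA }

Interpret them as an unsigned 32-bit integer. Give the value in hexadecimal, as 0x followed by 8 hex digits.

Little-endian stores the least-significant byte at the lowest address.
Reassemble most-significant byte first: AA FD 03 CF → 0xAAFD03CF.

0xAAFD03CF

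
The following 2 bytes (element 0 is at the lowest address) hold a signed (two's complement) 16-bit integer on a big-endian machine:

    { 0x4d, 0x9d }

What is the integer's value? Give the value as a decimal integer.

Big-endian stores the most-significant byte at the lowest address.
The bytes are already most-significant first: 0x4D9D.
0x4D9D = 19869.

19869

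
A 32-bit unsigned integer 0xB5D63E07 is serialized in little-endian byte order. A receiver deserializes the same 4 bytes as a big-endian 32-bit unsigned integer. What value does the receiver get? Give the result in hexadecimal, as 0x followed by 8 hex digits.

0x073ED6B5

Stored little-endian, the bytes at ascending addresses are 07 3E D6 B5.
Read back as big-endian, the last byte is least significant, giving 0x073ED6B5.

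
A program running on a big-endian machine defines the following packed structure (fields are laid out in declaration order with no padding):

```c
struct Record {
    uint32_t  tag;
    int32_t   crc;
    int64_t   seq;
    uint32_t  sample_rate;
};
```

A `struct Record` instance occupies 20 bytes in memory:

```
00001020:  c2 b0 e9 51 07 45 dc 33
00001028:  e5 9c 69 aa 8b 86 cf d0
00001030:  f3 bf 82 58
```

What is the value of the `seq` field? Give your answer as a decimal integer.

-1901528761450967088

`seq` follows `tag` (4 B), `crc` (4 B), so it starts at offset 4 + 4 = 8 and occupies 8 bytes.
Bytes at offsets 8..15: E5 9C 69 AA 8B 86 CF D0.
Big-endian stores the most-significant byte at the lowest address.
The bytes are already most-significant first: 0xE59C69AA8B86CFD0.
Top bit is set, so as a signed 64-bit value this is 0xE59C69AA8B86CFD0 − 2^64 = -1901528761450967088.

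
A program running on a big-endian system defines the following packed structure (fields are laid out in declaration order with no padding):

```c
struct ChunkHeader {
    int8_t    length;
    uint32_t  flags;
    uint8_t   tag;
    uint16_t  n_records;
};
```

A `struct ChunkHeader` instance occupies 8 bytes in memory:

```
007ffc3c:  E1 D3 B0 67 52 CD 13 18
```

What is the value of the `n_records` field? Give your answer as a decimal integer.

4888

`n_records` follows `length` (1 B), `flags` (4 B), `tag` (1 B), so it starts at offset 1 + 4 + 1 = 6 and occupies 2 bytes.
Bytes at offsets 6..7: 13 18.
Big-endian stores the most-significant byte at the lowest address.
The bytes are already most-significant first: 0x1318.
0x1318 = 4888.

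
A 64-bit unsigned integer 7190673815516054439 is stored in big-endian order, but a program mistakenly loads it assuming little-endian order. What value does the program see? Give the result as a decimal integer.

12070642908645542499

7190673815516054439 in 64-bit hexadecimal is 0x63CA67BCC58983A7.
Stored big-endian, the bytes at ascending addresses are 63 CA 67 BC C5 89 83 A7.
Read back as little-endian, the first byte is least significant, giving 0xA78389C5BC67CA63.
0xA78389C5BC67CA63 = 12070642908645542499.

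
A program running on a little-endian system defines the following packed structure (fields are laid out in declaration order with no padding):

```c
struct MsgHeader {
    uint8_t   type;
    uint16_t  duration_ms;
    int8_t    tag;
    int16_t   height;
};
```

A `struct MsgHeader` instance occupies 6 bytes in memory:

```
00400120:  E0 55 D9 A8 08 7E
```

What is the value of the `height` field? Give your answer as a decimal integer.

`height` follows `type` (1 B), `duration_ms` (2 B), `tag` (1 B), so it starts at offset 1 + 2 + 1 = 4 and occupies 2 bytes.
Bytes at offsets 4..5: 08 7E.
Little-endian: lowest address holds the least-significant byte.
Reassemble most-significant byte first: 7E 08 → 0x7E08.
0x7E08 = 32264.

32264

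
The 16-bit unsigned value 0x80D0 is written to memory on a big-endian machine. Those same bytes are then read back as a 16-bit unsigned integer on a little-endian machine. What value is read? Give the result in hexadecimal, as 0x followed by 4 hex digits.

0xD080

Stored big-endian, the bytes at ascending addresses are 80 D0.
Read back as little-endian, the first byte is least significant, giving 0xD080.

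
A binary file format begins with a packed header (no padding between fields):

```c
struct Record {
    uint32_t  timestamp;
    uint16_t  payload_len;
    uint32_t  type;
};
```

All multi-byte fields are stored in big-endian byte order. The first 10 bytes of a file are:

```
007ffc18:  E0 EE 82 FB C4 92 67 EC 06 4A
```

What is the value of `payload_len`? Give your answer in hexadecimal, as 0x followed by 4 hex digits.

`payload_len` follows `timestamp` (4 bytes), so it starts at byte offset 4 and occupies 2 bytes.
Bytes at offsets 4..5: C4 92.
Big-endian stores the most-significant byte at the lowest address.
The bytes are already most-significant first: 0xC492.

0xC492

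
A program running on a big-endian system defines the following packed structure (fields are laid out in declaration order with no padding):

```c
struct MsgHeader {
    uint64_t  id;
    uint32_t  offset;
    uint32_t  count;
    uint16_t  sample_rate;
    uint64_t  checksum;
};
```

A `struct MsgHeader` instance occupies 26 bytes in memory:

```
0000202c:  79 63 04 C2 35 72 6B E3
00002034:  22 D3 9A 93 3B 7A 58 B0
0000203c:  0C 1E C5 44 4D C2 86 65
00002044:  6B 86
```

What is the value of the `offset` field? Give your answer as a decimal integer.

`offset` follows `id` (8 bytes), so it starts at byte offset 8 and occupies 4 bytes.
Bytes at offsets 8..11: 22 D3 9A 93.
Big-endian: lowest address holds the most-significant byte.
The bytes are already most-significant first: 0x22D39A93.
0x22D39A93 = 584293011.

584293011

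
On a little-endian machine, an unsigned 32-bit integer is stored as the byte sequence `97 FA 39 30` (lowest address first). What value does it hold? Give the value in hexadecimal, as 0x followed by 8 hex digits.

Little-endian stores the least-significant byte at the lowest address.
Reassemble most-significant byte first: 30 39 FA 97 → 0x3039FA97.

0x3039FA97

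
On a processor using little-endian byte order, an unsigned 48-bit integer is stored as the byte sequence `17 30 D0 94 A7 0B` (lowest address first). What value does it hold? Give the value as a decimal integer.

Little-endian stores the least-significant byte at the lowest address.
Reassemble most-significant byte first: 0B A7 94 D0 30 17 → 0x0BA794D03017.
0x0BA794D03017 = 12814384115735.

12814384115735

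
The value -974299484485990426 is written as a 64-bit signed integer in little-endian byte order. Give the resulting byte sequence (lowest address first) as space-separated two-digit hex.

Two's complement of -974299484485990426 in 64 bits: 974299484485990426 = 0x0D85683815A2381A; invert → 0xF27A97C7EA5DC7E5; add 1 → 0xF27A97C7EA5DC7E6.
Split into bytes (most-significant first): F2 7A 97 C7 EA 5D C7 E6.
In little-endian order the low byte comes first in memory.
So at ascending addresses the bytes are E6 C7 5D EA C7 97 7A F2.

E6 C7 5D EA C7 97 7A F2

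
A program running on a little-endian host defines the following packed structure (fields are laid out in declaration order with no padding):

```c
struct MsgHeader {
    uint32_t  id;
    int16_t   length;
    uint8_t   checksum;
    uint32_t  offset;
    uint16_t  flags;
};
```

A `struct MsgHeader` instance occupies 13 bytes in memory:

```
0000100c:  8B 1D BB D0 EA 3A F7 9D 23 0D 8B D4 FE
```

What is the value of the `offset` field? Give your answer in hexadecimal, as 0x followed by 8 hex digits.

0x8B0D239D

`offset` follows `id` (4 B), `length` (2 B), `checksum` (1 B), so it starts at offset 4 + 2 + 1 = 7 and occupies 4 bytes.
Bytes at offsets 7..10: 9D 23 0D 8B.
Little-endian stores the least-significant byte at the lowest address.
Reassemble most-significant byte first: 8B 0D 23 9D → 0x8B0D239D.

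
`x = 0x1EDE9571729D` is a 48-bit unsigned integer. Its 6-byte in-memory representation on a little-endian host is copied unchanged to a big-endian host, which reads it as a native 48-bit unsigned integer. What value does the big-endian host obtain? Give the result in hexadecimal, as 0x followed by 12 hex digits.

Stored little-endian, the bytes at ascending addresses are 9D 72 71 95 DE 1E.
Read back as big-endian, the last byte is least significant, giving 0x9D727195DE1E.

0x9D727195DE1E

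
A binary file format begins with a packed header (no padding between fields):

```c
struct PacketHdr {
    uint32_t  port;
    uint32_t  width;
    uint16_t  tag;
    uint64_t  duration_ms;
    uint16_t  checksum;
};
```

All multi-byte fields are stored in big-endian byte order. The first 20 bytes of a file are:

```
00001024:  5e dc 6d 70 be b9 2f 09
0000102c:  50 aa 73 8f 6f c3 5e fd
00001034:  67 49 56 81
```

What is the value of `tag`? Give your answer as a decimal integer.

20650

`tag` follows `port` (4 B), `width` (4 B), so it starts at offset 4 + 4 = 8 and occupies 2 bytes.
Bytes at offsets 8..9: 50 AA.
In big-endian order the high byte comes first in memory.
The bytes are already most-significant first: 0x50AA.
0x50AA = 20650.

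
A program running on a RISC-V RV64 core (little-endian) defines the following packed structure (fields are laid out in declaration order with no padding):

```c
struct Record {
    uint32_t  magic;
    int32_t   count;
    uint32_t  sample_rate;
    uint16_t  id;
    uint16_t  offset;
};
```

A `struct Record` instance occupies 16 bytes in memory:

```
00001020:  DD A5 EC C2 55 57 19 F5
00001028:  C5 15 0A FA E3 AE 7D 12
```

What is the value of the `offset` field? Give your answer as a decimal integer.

4733

`offset` follows `magic` (4 B), `count` (4 B), `sample_rate` (4 B), `id` (2 B), so it starts at offset 4 + 4 + 4 + 2 = 14 and occupies 2 bytes.
Bytes at offsets 14..15: 7D 12.
In little-endian order the low byte comes first in memory.
Reassemble most-significant byte first: 12 7D → 0x127D.
0x127D = 4733.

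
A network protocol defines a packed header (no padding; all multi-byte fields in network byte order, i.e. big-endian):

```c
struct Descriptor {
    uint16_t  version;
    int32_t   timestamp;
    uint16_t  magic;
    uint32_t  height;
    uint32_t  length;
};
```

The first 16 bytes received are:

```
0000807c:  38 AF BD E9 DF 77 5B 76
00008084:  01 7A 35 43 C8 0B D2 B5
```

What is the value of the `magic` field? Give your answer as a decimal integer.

23414

`magic` follows `version` (2 B), `timestamp` (4 B), so it starts at offset 2 + 4 = 6 and occupies 2 bytes.
Bytes at offsets 6..7: 5B 76.
Big-endian: lowest address holds the most-significant byte.
The bytes are already most-significant first: 0x5B76.
0x5B76 = 23414.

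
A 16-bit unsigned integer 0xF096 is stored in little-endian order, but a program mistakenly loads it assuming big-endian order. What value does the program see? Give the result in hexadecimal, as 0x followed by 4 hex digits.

0x96F0

Stored little-endian, the bytes at ascending addresses are 96 F0.
Read back as big-endian, the last byte is least significant, giving 0x96F0.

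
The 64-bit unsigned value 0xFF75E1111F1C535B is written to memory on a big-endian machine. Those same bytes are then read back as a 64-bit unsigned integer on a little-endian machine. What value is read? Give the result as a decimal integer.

6580634400287979007

Stored big-endian, the bytes at ascending addresses are FF 75 E1 11 1F 1C 53 5B.
Read back as little-endian, the first byte is least significant, giving 0x5B531C1F11E175FF.
0x5B531C1F11E175FF = 6580634400287979007.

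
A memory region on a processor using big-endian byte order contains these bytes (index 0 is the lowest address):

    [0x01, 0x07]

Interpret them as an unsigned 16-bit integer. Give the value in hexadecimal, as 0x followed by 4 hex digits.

0x0107

Big-endian: lowest address holds the most-significant byte.
The bytes are already most-significant first: 0x0107.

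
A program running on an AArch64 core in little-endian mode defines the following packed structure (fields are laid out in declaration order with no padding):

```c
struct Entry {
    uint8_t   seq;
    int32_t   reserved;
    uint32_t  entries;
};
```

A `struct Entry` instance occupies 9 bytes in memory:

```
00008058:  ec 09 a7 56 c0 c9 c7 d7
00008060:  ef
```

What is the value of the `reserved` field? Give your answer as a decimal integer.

`reserved` follows `seq` (1 byte), so it starts at byte offset 1 and occupies 4 bytes.
Bytes at offsets 1..4: 09 A7 56 C0.
Little-endian: lowest address holds the least-significant byte.
Reassemble most-significant byte first: C0 56 A7 09 → 0xC056A709.
Top bit is set, so as a signed 32-bit value this is 0xC056A709 − 2^32 = -1068062967.

-1068062967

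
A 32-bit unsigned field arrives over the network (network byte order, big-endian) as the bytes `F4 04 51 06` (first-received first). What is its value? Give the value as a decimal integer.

4093923590

In big-endian order the high byte comes first in memory.
The bytes are already most-significant first: 0xF4045106.
0xF4045106 = 4093923590.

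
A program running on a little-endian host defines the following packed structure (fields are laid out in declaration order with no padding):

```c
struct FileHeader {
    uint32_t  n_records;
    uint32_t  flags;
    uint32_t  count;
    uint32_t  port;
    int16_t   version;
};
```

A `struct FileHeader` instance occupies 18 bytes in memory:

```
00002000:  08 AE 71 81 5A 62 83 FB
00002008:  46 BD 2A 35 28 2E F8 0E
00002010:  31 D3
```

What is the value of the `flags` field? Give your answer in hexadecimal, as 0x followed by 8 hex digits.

0xFB83625A

`flags` follows `n_records` (4 bytes), so it starts at byte offset 4 and occupies 4 bytes.
Bytes at offsets 4..7: 5A 62 83 FB.
In little-endian order the low byte comes first in memory.
Reassemble most-significant byte first: FB 83 62 5A → 0xFB83625A.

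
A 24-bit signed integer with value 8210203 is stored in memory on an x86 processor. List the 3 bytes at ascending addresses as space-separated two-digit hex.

8210203 in hexadecimal, padded to 24 bits, is 0x7D471B.
Split into bytes (most-significant first): 7D 47 1B.
Little-endian stores the least-significant byte at the lowest address.
So at ascending addresses the bytes are 1B 47 7D.

1B 47 7D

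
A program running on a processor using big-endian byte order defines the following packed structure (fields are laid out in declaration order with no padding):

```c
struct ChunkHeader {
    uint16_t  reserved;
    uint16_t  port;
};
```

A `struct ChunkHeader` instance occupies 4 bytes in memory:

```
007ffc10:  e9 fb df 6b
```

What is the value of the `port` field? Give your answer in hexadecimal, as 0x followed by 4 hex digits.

`port` follows `reserved` (2 bytes), so it starts at byte offset 2 and occupies 2 bytes.
Bytes at offsets 2..3: DF 6B.
Big-endian stores the most-significant byte at the lowest address.
The bytes are already most-significant first: 0xDF6B.

0xDF6B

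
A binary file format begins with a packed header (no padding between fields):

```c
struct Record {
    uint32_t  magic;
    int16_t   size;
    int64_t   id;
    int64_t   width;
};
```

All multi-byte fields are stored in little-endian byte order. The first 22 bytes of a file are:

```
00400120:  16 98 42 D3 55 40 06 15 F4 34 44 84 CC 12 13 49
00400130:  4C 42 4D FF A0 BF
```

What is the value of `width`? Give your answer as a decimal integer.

`width` follows `magic` (4 B), `size` (2 B), `id` (8 B), so it starts at offset 4 + 2 + 8 = 14 and occupies 8 bytes.
Bytes at offsets 14..21: 13 49 4C 42 4D FF A0 BF.
Little-endian: lowest address holds the least-significant byte.
Reassemble most-significant byte first: BF A0 FF 4D 42 4C 49 13 → 0xBFA0FF4D424C4913.
Top bit is set, so as a signed 64-bit value this is 0xBFA0FF4D424C4913 − 2^64 = -4638426908901750509.

-4638426908901750509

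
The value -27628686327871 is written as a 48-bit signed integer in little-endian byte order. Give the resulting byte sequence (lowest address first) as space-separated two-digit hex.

Two's complement of -27628686327871 in 48 bits: 27628686327871 = 0x1920CE08C03F; invert → 0xE6DF31F73FC0; add 1 → 0xE6DF31F73FC1.
Split into bytes (most-significant first): E6 DF 31 F7 3F C1.
Little-endian: lowest address holds the least-significant byte.
So at ascending addresses the bytes are C1 3F F7 31 DF E6.

C1 3F F7 31 DF E6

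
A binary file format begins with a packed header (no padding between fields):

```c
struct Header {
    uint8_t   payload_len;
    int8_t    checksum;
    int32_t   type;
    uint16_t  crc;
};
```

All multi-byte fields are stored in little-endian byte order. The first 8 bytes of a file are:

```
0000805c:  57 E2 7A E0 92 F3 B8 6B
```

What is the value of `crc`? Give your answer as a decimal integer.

27576

`crc` follows `payload_len` (1 B), `checksum` (1 B), `type` (4 B), so it starts at offset 1 + 1 + 4 = 6 and occupies 2 bytes.
Bytes at offsets 6..7: B8 6B.
Little-endian: lowest address holds the least-significant byte.
Reassemble most-significant byte first: 6B B8 → 0x6BB8.
0x6BB8 = 27576.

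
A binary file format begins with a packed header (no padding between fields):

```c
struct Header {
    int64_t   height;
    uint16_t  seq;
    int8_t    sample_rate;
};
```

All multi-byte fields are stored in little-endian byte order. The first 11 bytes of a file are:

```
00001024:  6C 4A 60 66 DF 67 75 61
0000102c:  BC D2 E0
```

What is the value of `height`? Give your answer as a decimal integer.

`height` is the first field, at byte offset 0, occupying 8 bytes.
Bytes at offsets 0..7: 6C 4A 60 66 DF 67 75 61.
Little-endian: lowest address holds the least-significant byte.
Reassemble most-significant byte first: 61 75 67 DF 66 60 4A 6C → 0x617567DF66604A6C.
0x617567DF66604A6C = 7022633403147111020.

7022633403147111020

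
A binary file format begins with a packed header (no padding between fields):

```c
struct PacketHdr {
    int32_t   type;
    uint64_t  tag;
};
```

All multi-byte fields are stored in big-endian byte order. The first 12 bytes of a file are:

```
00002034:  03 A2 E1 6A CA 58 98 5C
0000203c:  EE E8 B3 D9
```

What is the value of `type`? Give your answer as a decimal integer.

61006186

`type` is the first field, at byte offset 0, occupying 4 bytes.
Bytes at offsets 0..3: 03 A2 E1 6A.
In big-endian order the high byte comes first in memory.
The bytes are already most-significant first: 0x03A2E16A.
0x03A2E16A = 61006186.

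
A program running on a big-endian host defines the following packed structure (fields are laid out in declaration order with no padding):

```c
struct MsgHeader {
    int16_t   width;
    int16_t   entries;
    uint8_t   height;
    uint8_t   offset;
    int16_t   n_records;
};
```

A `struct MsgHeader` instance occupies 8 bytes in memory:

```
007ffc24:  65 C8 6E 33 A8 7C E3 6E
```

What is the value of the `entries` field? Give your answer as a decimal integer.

28211

`entries` follows `width` (2 bytes), so it starts at byte offset 2 and occupies 2 bytes.
Bytes at offsets 2..3: 6E 33.
Big-endian: lowest address holds the most-significant byte.
The bytes are already most-significant first: 0x6E33.
0x6E33 = 28211.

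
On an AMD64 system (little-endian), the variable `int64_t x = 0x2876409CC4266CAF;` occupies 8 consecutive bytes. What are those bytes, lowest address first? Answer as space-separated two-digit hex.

AF 6C 26 C4 9C 40 76 28

Split into bytes (most-significant first): 28 76 40 9C C4 26 6C AF.
Little-endian stores the least-significant byte at the lowest address.
So at ascending addresses the bytes are AF 6C 26 C4 9C 40 76 28.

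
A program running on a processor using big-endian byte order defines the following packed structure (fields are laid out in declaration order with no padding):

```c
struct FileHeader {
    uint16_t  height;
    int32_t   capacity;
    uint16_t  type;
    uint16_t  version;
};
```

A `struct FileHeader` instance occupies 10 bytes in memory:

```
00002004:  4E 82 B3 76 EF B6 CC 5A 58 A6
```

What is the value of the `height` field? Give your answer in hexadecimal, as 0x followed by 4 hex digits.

0x4E82

`height` is the first field, at byte offset 0, occupying 2 bytes.
Bytes at offsets 0..1: 4E 82.
In big-endian order the high byte comes first in memory.
The bytes are already most-significant first: 0x4E82.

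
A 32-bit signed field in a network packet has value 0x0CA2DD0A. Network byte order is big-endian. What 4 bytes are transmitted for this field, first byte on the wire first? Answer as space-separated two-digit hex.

0C A2 DD 0A

Split into bytes (most-significant first): 0C A2 DD 0A.
Big-endian: lowest address holds the most-significant byte.
So the memory order matches the most-significant-first order: 0C A2 DD 0A.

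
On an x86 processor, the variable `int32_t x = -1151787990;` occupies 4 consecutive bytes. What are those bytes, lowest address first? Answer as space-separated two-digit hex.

Two's complement of -1151787990 in 32 bits: 1151787990 = 0x44A6E3D6; invert → 0xBB591C29; add 1 → 0xBB591C2A.
Split into bytes (most-significant first): BB 59 1C 2A.
Little-endian stores the least-significant byte at the lowest address.
So at ascending addresses the bytes are 2A 1C 59 BB.

2A 1C 59 BB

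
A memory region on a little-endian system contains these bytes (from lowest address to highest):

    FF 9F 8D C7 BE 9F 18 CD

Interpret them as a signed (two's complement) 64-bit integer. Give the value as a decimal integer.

Little-endian: lowest address holds the least-significant byte.
Reassemble most-significant byte first: CD 18 9F BE C7 8D 9F FF → 0xCD189FBEC78D9FFF.
Top bit is set, so as a signed 64-bit value this is 0xCD189FBEC78D9FFF − 2^64 = -3668006254752718849.

-3668006254752718849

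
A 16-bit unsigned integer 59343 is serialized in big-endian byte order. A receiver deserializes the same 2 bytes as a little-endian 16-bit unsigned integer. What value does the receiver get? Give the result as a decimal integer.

59343 in 16-bit hexadecimal is 0xE7CF.
Stored big-endian, the bytes at ascending addresses are E7 CF.
Read back as little-endian, the first byte is least significant, giving 0xCFE7.
0xCFE7 = 53223.

53223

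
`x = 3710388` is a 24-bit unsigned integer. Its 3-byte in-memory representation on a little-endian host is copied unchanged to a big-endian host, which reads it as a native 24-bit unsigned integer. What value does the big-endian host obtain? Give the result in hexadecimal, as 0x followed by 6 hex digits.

0xB49D38

3710388 in 24-bit hexadecimal is 0x389DB4.
Stored little-endian, the bytes at ascending addresses are B4 9D 38.
Read back as big-endian, the last byte is least significant, giving 0xB49D38.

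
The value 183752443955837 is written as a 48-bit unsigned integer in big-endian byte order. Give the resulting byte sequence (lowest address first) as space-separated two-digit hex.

A7 1F 33 26 0A 7D

183752443955837 in hexadecimal, padded to 48 bits, is 0xA71F33260A7D.
Split into bytes (most-significant first): A7 1F 33 26 0A 7D.
Big-endian: lowest address holds the most-significant byte.
So the memory order matches the most-significant-first order: A7 1F 33 26 0A 7D.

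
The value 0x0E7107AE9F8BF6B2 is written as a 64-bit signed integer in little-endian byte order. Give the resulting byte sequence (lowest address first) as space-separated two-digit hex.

Split into bytes (most-significant first): 0E 71 07 AE 9F 8B F6 B2.
Little-endian stores the least-significant byte at the lowest address.
So at ascending addresses the bytes are B2 F6 8B 9F AE 07 71 0E.

B2 F6 8B 9F AE 07 71 0E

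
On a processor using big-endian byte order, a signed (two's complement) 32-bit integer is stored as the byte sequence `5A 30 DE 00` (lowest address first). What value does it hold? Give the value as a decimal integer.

1513152000

In big-endian order the high byte comes first in memory.
The bytes are already most-significant first: 0x5A30DE00.
0x5A30DE00 = 1513152000.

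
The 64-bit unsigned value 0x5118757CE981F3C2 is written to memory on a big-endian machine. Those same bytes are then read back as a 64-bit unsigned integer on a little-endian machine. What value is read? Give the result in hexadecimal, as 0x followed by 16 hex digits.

0xC2F381E97C751851

Stored big-endian, the bytes at ascending addresses are 51 18 75 7C E9 81 F3 C2.
Read back as little-endian, the first byte is least significant, giving 0xC2F381E97C751851.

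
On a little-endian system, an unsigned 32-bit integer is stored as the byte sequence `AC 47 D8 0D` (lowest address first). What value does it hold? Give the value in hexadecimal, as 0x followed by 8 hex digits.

In little-endian order the low byte comes first in memory.
Reassemble most-significant byte first: 0D D8 47 AC → 0x0DD847AC.

0x0DD847AC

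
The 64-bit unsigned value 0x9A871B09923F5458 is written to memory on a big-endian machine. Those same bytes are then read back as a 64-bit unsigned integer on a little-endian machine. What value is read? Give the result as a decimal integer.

Stored big-endian, the bytes at ascending addresses are 9A 87 1B 09 92 3F 54 58.
Read back as little-endian, the first byte is least significant, giving 0x58543F92091B879A.
0x58543F92091B879A = 6364782069831927706.

6364782069831927706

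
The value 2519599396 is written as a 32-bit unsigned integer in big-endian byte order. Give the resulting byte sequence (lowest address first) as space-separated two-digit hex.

96 2E 09 24

2519599396 in hexadecimal, padded to 32 bits, is 0x962E0924.
Split into bytes (most-significant first): 96 2E 09 24.
Big-endian stores the most-significant byte at the lowest address.
So the memory order matches the most-significant-first order: 96 2E 09 24.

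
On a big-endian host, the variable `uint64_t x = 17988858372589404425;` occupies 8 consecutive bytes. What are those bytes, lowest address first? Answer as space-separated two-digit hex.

17988858372589404425 in hexadecimal, padded to 64 bits, is 0xF9A543617D00C109.
Split into bytes (most-significant first): F9 A5 43 61 7D 00 C1 09.
Big-endian: lowest address holds the most-significant byte.
So the memory order matches the most-significant-first order: F9 A5 43 61 7D 00 C1 09.

F9 A5 43 61 7D 00 C1 09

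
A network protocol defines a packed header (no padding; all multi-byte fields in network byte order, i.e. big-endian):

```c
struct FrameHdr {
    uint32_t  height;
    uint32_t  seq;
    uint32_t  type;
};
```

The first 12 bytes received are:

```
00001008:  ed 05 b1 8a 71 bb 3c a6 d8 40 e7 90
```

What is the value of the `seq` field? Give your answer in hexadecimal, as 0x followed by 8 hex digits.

`seq` follows `height` (4 bytes), so it starts at byte offset 4 and occupies 4 bytes.
Bytes at offsets 4..7: 71 BB 3C A6.
Big-endian: lowest address holds the most-significant byte.
The bytes are already most-significant first: 0x71BB3CA6.

0x71BB3CA6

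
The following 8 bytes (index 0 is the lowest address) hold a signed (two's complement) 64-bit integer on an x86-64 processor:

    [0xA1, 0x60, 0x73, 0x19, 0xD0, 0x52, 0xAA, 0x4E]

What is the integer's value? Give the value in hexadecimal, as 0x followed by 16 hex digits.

Little-endian: lowest address holds the least-significant byte.
Reassemble most-significant byte first: 4E AA 52 D0 19 73 60 A1 → 0x4EAA52D0197360A1.

0x4EAA52D0197360A1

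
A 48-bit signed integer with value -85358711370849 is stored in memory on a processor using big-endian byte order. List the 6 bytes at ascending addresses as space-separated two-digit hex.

B2 5D E0 54 8B 9F

Two's complement of -85358711370849 in 48 bits: 85358711370849 = 0x4DA21FAB7461; invert → 0xB25DE0548B9E; add 1 → 0xB25DE0548B9F.
Split into bytes (most-significant first): B2 5D E0 54 8B 9F.
Big-endian: lowest address holds the most-significant byte.
So the memory order matches the most-significant-first order: B2 5D E0 54 8B 9F.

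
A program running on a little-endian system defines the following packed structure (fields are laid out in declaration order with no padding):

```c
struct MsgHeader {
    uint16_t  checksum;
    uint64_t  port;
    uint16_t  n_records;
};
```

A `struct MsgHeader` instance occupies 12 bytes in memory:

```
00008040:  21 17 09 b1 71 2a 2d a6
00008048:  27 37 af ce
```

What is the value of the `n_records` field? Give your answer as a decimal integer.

`n_records` follows `checksum` (2 B), `port` (8 B), so it starts at offset 2 + 8 = 10 and occupies 2 bytes.
Bytes at offsets 10..11: AF CE.
Little-endian stores the least-significant byte at the lowest address.
Reassemble most-significant byte first: CE AF → 0xCEAF.
0xCEAF = 52911.

52911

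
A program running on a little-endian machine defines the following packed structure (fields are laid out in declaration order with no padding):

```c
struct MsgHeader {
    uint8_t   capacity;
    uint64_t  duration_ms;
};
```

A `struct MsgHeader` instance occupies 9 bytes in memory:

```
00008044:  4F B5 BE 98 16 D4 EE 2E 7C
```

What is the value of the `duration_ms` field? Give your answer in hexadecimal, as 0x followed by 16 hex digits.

0x7C2EEED41698BEB5

`duration_ms` follows `capacity` (1 byte), so it starts at byte offset 1 and occupies 8 bytes.
Bytes at offsets 1..8: B5 BE 98 16 D4 EE 2E 7C.
Little-endian: lowest address holds the least-significant byte.
Reassemble most-significant byte first: 7C 2E EE D4 16 98 BE B5 → 0x7C2EEED41698BEB5.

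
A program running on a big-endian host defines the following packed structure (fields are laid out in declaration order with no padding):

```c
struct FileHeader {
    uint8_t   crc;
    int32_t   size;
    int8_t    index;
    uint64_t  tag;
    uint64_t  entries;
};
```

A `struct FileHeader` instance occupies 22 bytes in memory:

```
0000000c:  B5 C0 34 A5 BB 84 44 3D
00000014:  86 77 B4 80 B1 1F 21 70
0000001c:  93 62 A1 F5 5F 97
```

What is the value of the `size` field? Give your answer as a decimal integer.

`size` follows `crc` (1 byte), so it starts at byte offset 1 and occupies 4 bytes.
Bytes at offsets 1..4: C0 34 A5 BB.
In big-endian order the high byte comes first in memory.
The bytes are already most-significant first: 0xC034A5BB.
Top bit is set, so as a signed 32-bit value this is 0xC034A5BB − 2^32 = -1070291525.

-1070291525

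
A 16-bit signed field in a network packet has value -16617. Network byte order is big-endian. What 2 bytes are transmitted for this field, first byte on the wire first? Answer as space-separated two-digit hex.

Two's complement of -16617 in 16 bits: 16617 = 0x40E9; invert → 0xBF16; add 1 → 0xBF17.
Split into bytes (most-significant first): BF 17.
In big-endian order the high byte comes first in memory.
So the memory order matches the most-significant-first order: BF 17.

BF 17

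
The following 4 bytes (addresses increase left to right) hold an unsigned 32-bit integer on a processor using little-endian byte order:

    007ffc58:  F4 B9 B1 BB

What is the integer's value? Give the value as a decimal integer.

In little-endian order the low byte comes first in memory.
Reassemble most-significant byte first: BB B1 B9 F4 → 0xBBB1B9F4.
0xBBB1B9F4 = 3148986868.

3148986868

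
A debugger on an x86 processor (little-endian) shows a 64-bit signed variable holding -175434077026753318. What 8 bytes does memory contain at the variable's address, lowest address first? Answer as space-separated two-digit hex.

DA 64 52 ED A2 BB 90 FD

Two's complement of -175434077026753318 in 64 bits: 175434077026753318 = 0x026F445D12AD9B26; invert → 0xFD90BBA2ED5264D9; add 1 → 0xFD90BBA2ED5264DA.
Split into bytes (most-significant first): FD 90 BB A2 ED 52 64 DA.
Little-endian: lowest address holds the least-significant byte.
So at ascending addresses the bytes are DA 64 52 ED A2 BB 90 FD.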